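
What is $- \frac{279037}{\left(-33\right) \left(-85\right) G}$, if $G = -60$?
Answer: $\frac{25367}{15300} \approx 1.658$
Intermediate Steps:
$- \frac{279037}{\left(-33\right) \left(-85\right) G} = - \frac{279037}{\left(-33\right) \left(-85\right) \left(-60\right)} = - \frac{279037}{2805 \left(-60\right)} = - \frac{279037}{-168300} = \left(-279037\right) \left(- \frac{1}{168300}\right) = \frac{25367}{15300}$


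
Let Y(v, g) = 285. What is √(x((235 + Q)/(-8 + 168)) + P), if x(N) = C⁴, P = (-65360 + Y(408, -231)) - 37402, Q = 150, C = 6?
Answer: I*√101181 ≈ 318.09*I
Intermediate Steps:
P = -102477 (P = (-65360 + 285) - 37402 = -65075 - 37402 = -102477)
x(N) = 1296 (x(N) = 6⁴ = 1296)
√(x((235 + Q)/(-8 + 168)) + P) = √(1296 - 102477) = √(-101181) = I*√101181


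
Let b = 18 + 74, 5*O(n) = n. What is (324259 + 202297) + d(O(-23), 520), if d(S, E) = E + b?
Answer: 527168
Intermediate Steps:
O(n) = n/5
b = 92
d(S, E) = 92 + E (d(S, E) = E + 92 = 92 + E)
(324259 + 202297) + d(O(-23), 520) = (324259 + 202297) + (92 + 520) = 526556 + 612 = 527168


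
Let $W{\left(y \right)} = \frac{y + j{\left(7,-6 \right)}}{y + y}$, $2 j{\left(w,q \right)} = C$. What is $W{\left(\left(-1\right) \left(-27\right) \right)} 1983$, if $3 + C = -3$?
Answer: $\frac{2644}{3} \approx 881.33$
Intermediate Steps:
$C = -6$ ($C = -3 - 3 = -6$)
$j{\left(w,q \right)} = -3$ ($j{\left(w,q \right)} = \frac{1}{2} \left(-6\right) = -3$)
$W{\left(y \right)} = \frac{-3 + y}{2 y}$ ($W{\left(y \right)} = \frac{y - 3}{y + y} = \frac{-3 + y}{2 y}$)
$W{\left(\left(-1\right) \left(-27\right) \right)} 1983 = \frac{-3 - -27}{2 \left(\left(-1\right) \left(-27\right)\right)} 1983 = \frac{-3 + 27}{2 \cdot 27} \cdot 1983 = \frac{1}{2} \cdot \frac{1}{27} \cdot 24 \cdot 1983 = \frac{4}{9} \cdot 1983 = \frac{2644}{3}$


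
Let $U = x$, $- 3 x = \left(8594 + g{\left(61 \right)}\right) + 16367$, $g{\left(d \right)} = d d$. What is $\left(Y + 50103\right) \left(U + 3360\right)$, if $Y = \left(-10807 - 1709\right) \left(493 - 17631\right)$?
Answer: $-1330348761074$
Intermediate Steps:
$g{\left(d \right)} = d^{2}$
$Y = 214499208$ ($Y = \left(-12516\right) \left(-17138\right) = 214499208$)
$x = - \frac{28682}{3}$ ($x = - \frac{\left(8594 + 61^{2}\right) + 16367}{3} = - \frac{\left(8594 + 3721\right) + 16367}{3} = - \frac{12315 + 16367}{3} = \left(- \frac{1}{3}\right) 28682 = - \frac{28682}{3} \approx -9560.7$)
$U = - \frac{28682}{3} \approx -9560.7$
$\left(Y + 50103\right) \left(U + 3360\right) = \left(214499208 + 50103\right) \left(- \frac{28682}{3} + 3360\right) = 214549311 \left(- \frac{18602}{3}\right) = -1330348761074$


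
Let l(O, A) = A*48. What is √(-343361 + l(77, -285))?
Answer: I*√357041 ≈ 597.53*I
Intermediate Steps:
l(O, A) = 48*A
√(-343361 + l(77, -285)) = √(-343361 + 48*(-285)) = √(-343361 - 13680) = √(-357041) = I*√357041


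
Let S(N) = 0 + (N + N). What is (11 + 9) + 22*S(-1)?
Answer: -24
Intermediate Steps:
S(N) = 2*N (S(N) = 0 + 2*N = 2*N)
(11 + 9) + 22*S(-1) = (11 + 9) + 22*(2*(-1)) = 20 + 22*(-2) = 20 - 44 = -24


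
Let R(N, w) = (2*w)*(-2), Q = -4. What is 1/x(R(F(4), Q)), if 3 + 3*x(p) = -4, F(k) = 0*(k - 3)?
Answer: -3/7 ≈ -0.42857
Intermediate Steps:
F(k) = 0 (F(k) = 0*(-3 + k) = 0)
R(N, w) = -4*w
x(p) = -7/3 (x(p) = -1 + (⅓)*(-4) = -1 - 4/3 = -7/3)
1/x(R(F(4), Q)) = 1/(-7/3) = -3/7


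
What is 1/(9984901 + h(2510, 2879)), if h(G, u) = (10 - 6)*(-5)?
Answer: 1/9984881 ≈ 1.0015e-7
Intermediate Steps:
h(G, u) = -20 (h(G, u) = 4*(-5) = -20)
1/(9984901 + h(2510, 2879)) = 1/(9984901 - 20) = 1/9984881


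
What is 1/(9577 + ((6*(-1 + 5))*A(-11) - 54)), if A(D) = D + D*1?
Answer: 1/8995 ≈ 0.00011117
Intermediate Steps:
A(D) = 2*D (A(D) = D + D = 2*D)
1/(9577 + ((6*(-1 + 5))*A(-11) - 54)) = 1/(9577 + ((6*(-1 + 5))*(2*(-11)) - 54)) = 1/(9577 + ((6*4)*(-22) - 54)) = 1/(9577 + (24*(-22) - 54)) = 1/(9577 + (-528 - 54)) = 1/(9577 - 582) = 1/8995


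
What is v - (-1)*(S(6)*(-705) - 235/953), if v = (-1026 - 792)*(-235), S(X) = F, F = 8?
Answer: 401775035/953 ≈ 4.2159e+5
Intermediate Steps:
S(X) = 8
v = 427230 (v = -1818*(-235) = 427230)
v - (-1)*(S(6)*(-705) - 235/953) = 427230 - (-1)*(8*(-705) - 235/953) = 427230 - (-1)*(-5640 - 235*1/953) = 427230 - (-1)*(-5640 - 235/953) = 427230 - (-1)*(-5375155)/953 = 427230 - 1*5375155/953 = 427230 - 5375155/953 = 401775035/953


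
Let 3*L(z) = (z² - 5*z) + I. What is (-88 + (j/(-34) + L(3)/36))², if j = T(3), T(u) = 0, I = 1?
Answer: 90421081/11664 ≈ 7752.1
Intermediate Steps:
L(z) = ⅓ - 5*z/3 + z²/3 (L(z) = ((z² - 5*z) + 1)/3 = (1 + z² - 5*z)/3 = ⅓ - 5*z/3 + z²/3)
j = 0
(-88 + (j/(-34) + L(3)/36))² = (-88 + (0/(-34) + (⅓ - 5/3*3 + (⅓)*3²)/36))² = (-88 + (0*(-1/34) + (⅓ - 5 + (⅓)*9)*(1/36)))² = (-88 + (0 + (⅓ - 5 + 3)*(1/36)))² = (-88 + (0 - 5/3*1/36))² = (-88 + (0 - 5/108))² = (-88 - 5/108)² = (-9509/108)² = 90421081/11664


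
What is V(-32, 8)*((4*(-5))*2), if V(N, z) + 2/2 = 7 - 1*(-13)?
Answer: -760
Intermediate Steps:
V(N, z) = 19 (V(N, z) = -1 + (7 - 1*(-13)) = -1 + (7 + 13) = -1 + 20 = 19)
V(-32, 8)*((4*(-5))*2) = 19*((4*(-5))*2) = 19*(-20*2) = 19*(-40) = -760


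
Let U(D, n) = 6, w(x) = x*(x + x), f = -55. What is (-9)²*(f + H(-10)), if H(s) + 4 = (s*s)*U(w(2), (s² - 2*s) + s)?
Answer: 43821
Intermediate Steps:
w(x) = 2*x² (w(x) = x*(2*x) = 2*x²)
H(s) = -4 + 6*s² (H(s) = -4 + (s*s)*6 = -4 + s²*6 = -4 + 6*s²)
(-9)²*(f + H(-10)) = (-9)²*(-55 + (-4 + 6*(-10)²)) = 81*(-55 + (-4 + 6*100)) = 81*(-55 + (-4 + 600)) = 81*(-55 + 596) = 81*541 = 43821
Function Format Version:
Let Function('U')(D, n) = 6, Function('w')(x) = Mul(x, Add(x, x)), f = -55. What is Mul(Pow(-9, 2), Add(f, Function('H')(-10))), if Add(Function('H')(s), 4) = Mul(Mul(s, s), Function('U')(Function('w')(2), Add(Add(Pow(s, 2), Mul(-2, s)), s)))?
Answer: 43821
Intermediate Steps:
Function('w')(x) = Mul(2, Pow(x, 2)) (Function('w')(x) = Mul(x, Mul(2, x)) = Mul(2, Pow(x, 2)))
Function('H')(s) = Add(-4, Mul(6, Pow(s, 2))) (Function('H')(s) = Add(-4, Mul(Mul(s, s), 6)) = Add(-4, Mul(Pow(s, 2), 6)) = Add(-4, Mul(6, Pow(s, 2))))
Mul(Pow(-9, 2), Add(f, Function('H')(-10))) = Mul(Pow(-9, 2), Add(-55, Add(-4, Mul(6, Pow(-10, 2))))) = Mul(81, Add(-55, Add(-4, Mul(6, 100)))) = Mul(81, Add(-55, Add(-4, 600))) = Mul(81, Add(-55, 596)) = Mul(81, 541) = 43821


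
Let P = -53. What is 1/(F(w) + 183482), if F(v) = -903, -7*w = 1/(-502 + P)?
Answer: 1/182579 ≈ 5.4771e-6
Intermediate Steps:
w = 1/3885 (w = -1/(7*(-502 - 53)) = -⅐/(-555) = -⅐*(-1/555) = 1/3885 ≈ 0.00025740)
1/(F(w) + 183482) = 1/(-903 + 183482) = 1/182579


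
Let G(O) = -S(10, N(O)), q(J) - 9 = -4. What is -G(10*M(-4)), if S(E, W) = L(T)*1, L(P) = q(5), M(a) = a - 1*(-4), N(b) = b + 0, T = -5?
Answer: 5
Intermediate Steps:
q(J) = 5 (q(J) = 9 - 4 = 5)
N(b) = b
M(a) = 4 + a (M(a) = a + 4 = 4 + a)
L(P) = 5
S(E, W) = 5 (S(E, W) = 5*1 = 5)
G(O) = -5 (G(O) = -1*5 = -5)
-G(10*M(-4)) = -1*(-5) = 5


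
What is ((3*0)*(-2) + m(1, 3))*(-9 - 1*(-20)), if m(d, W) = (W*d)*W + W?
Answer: 132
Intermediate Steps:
m(d, W) = W + d*W² (m(d, W) = d*W² + W = W + d*W²)
((3*0)*(-2) + m(1, 3))*(-9 - 1*(-20)) = ((3*0)*(-2) + 3*(1 + 3*1))*(-9 - 1*(-20)) = (0*(-2) + 3*(1 + 3))*(-9 + 20) = (0 + 3*4)*11 = (0 + 12)*11 = 12*11 = 132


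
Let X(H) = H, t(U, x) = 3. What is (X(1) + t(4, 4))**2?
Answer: 16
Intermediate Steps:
(X(1) + t(4, 4))**2 = (1 + 3)**2 = 4**2 = 16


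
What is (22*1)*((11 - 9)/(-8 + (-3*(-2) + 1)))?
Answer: -44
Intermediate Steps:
(22*1)*((11 - 9)/(-8 + (-3*(-2) + 1))) = 22*(2/(-8 + (6 + 1))) = 22*(2/(-8 + 7)) = 22*(2/(-1)) = 22*(2*(-1)) = 22*(-2) = -44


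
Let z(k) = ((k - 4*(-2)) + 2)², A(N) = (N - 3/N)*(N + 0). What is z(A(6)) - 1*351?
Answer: 1498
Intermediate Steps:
A(N) = N*(N - 3/N) (A(N) = (N - 3/N)*N = N*(N - 3/N))
z(k) = (10 + k)² (z(k) = ((k + 8) + 2)² = ((8 + k) + 2)² = (10 + k)²)
z(A(6)) - 1*351 = (10 + (-3 + 6²))² - 1*351 = (10 + (-3 + 36))² - 351 = (10 + 33)² - 351 = 43² - 351 = 1849 - 351 = 1498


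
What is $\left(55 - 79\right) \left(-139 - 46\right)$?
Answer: $4440$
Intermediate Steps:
$\left(55 - 79\right) \left(-139 - 46\right) = \left(55 - 79\right) \left(-185\right) = \left(-24\right) \left(-185\right) = 4440$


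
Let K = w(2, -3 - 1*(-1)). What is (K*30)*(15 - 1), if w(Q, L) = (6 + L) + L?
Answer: 840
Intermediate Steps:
w(Q, L) = 6 + 2*L
K = 2 (K = 6 + 2*(-3 - 1*(-1)) = 6 + 2*(-3 + 1) = 6 + 2*(-2) = 6 - 4 = 2)
(K*30)*(15 - 1) = (2*30)*(15 - 1) = 60*14 = 840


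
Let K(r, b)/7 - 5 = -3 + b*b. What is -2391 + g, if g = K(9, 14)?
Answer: -1005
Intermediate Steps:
K(r, b) = 14 + 7*b² (K(r, b) = 35 + 7*(-3 + b*b) = 35 + 7*(-3 + b²) = 35 + (-21 + 7*b²) = 14 + 7*b²)
g = 1386 (g = 14 + 7*14² = 14 + 7*196 = 14 + 1372 = 1386)
-2391 + g = -2391 + 1386 = -1005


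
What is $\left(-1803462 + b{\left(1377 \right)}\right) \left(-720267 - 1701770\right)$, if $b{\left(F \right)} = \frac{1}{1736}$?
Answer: $\frac{7582937735053147}{1736} \approx 4.3681 \cdot 10^{12}$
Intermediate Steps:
$b{\left(F \right)} = \frac{1}{1736}$
$\left(-1803462 + b{\left(1377 \right)}\right) \left(-720267 - 1701770\right) = \left(-1803462 + \frac{1}{1736}\right) \left(-720267 - 1701770\right) = - \frac{3130810031 \left(-720267 - 1701770\right)}{1736} = \left(- \frac{3130810031}{1736}\right) \left(-2422037\right) = \frac{7582937735053147}{1736}$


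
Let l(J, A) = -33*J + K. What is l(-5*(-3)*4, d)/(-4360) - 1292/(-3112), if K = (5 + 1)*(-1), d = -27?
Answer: 738347/848020 ≈ 0.87067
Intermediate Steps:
K = -6 (K = 6*(-1) = -6)
l(J, A) = -6 - 33*J (l(J, A) = -33*J - 6 = -6 - 33*J)
l(-5*(-3)*4, d)/(-4360) - 1292/(-3112) = (-6 - 33*(-5*(-3))*4)/(-4360) - 1292/(-3112) = (-6 - 495*4)*(-1/4360) - 1292*(-1/3112) = (-6 - 33*60)*(-1/4360) + 323/778 = (-6 - 1980)*(-1/4360) + 323/778 = -1986*(-1/4360) + 323/778 = 993/2180 + 323/778 = 738347/848020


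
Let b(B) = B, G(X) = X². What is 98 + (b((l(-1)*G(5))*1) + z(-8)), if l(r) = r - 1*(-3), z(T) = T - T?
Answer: 148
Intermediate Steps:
z(T) = 0
l(r) = 3 + r (l(r) = r + 3 = 3 + r)
98 + (b((l(-1)*G(5))*1) + z(-8)) = 98 + (((3 - 1)*5²)*1 + 0) = 98 + ((2*25)*1 + 0) = 98 + (50*1 + 0) = 98 + (50 + 0) = 98 + 50 = 148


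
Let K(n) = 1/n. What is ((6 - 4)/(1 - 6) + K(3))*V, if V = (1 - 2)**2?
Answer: -1/15 ≈ -0.066667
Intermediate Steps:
V = 1 (V = (-1)**2 = 1)
((6 - 4)/(1 - 6) + K(3))*V = ((6 - 4)/(1 - 6) + 1/3)*1 = (2/(-5) + 1/3)*1 = (2*(-1/5) + 1/3)*1 = (-2/5 + 1/3)*1 = -1/15*1 = -1/15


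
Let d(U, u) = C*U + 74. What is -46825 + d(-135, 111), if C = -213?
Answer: -17996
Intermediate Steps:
d(U, u) = 74 - 213*U (d(U, u) = -213*U + 74 = 74 - 213*U)
-46825 + d(-135, 111) = -46825 + (74 - 213*(-135)) = -46825 + (74 + 28755) = -46825 + 28829 = -17996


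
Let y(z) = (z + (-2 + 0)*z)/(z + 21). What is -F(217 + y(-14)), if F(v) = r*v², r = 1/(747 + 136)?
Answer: -47961/883 ≈ -54.316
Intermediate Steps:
y(z) = -z/(21 + z) (y(z) = (z - 2*z)/(21 + z) = (-z)/(21 + z) = -z/(21 + z))
r = 1/883 ≈ 0.0011325
F(v) = v²/883
-F(217 + y(-14)) = -(217 - 1*(-14)/(21 - 14))²/883 = -(217 - 1*(-14)/7)²/883 = -(217 - 1*(-14)*⅐)²/883 = -(217 + 2)²/883 = -219²/883 = -47961/883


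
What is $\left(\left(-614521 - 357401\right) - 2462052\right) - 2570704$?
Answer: $-6004678$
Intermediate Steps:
$\left(\left(-614521 - 357401\right) - 2462052\right) - 2570704 = \left(-971922 - 2462052\right) - 2570704 = -3433974 - 2570704 = -6004678$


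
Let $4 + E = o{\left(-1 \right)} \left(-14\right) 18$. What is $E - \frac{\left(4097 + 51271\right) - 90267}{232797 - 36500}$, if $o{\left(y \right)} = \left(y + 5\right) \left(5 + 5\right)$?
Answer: $- \frac{1979424049}{196297} \approx -10084.0$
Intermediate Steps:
$o{\left(y \right)} = 50 + 10 y$ ($o{\left(y \right)} = \left(5 + y\right) 10 = 50 + 10 y$)
$E = -10084$ ($E = -4 + \left(50 + 10 \left(-1\right)\right) \left(-14\right) 18 = -4 + \left(50 - 10\right) \left(-14\right) 18 = -4 + 40 \left(-14\right) 18 = -4 - 10080 = -10084$)
$E - \frac{\left(4097 + 51271\right) - 90267}{232797 - 36500} = -10084 - \frac{\left(4097 + 51271\right) - 90267}{232797 - 36500} = -10084 - \frac{55368 - 90267}{196297} = -10084 - \left(-34899\right) \frac{1}{196297} = -10084 - - \frac{34899}{196297} = -10084 + \frac{34899}{196297} = - \frac{1979424049}{196297}$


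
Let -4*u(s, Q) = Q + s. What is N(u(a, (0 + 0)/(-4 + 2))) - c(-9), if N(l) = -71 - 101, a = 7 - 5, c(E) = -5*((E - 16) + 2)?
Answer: -287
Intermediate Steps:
c(E) = 70 - 5*E (c(E) = -5*((-16 + E) + 2) = -5*(-14 + E) = 70 - 5*E)
a = 2
u(s, Q) = -Q/4 - s/4 (u(s, Q) = -(Q + s)/4 = -Q/4 - s/4)
N(l) = -172
N(u(a, (0 + 0)/(-4 + 2))) - c(-9) = -172 - (70 - 5*(-9)) = -172 - (70 + 45) = -172 - 1*115 = -172 - 115 = -287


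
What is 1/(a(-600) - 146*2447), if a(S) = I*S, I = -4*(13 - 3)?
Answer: -1/333262 ≈ -3.0006e-6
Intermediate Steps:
I = -40 (I = -4*10 = -40)
a(S) = -40*S
1/(a(-600) - 146*2447) = 1/(-40*(-600) - 146*2447) = 1/(24000 - 357262) = 1/(-333262) = -1/333262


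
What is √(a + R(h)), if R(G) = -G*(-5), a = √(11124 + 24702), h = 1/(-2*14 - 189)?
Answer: √(-1085 + 47089*√35826)/217 ≈ 13.757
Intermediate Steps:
h = -1/217 (h = 1/(-28 - 189) = 1/(-217) = -1/217 ≈ -0.0046083)
a = √35826 ≈ 189.28
R(G) = 5*G
√(a + R(h)) = √(√35826 + 5*(-1/217)) = √(√35826 - 5/217) = √(-5/217 + √35826)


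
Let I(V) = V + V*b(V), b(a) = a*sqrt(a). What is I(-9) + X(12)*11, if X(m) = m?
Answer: 123 + 243*I ≈ 123.0 + 243.0*I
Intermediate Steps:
b(a) = a**(3/2)
I(V) = V + V**(5/2) (I(V) = V + V*V**(3/2) = V + V**(5/2))
I(-9) + X(12)*11 = (-9 + (-9)**(5/2)) + 12*11 = (-9 + 243*I) + 132 = 123 + 243*I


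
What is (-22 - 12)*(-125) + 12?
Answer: 4262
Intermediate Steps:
(-22 - 12)*(-125) + 12 = -34*(-125) + 12 = 4250 + 12 = 4262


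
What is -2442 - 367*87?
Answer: -34371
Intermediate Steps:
-2442 - 367*87 = -2442 - 1*31929 = -2442 - 31929 = -34371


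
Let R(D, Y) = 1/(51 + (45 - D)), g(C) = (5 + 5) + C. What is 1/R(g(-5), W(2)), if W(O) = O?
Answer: 91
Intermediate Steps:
g(C) = 10 + C
R(D, Y) = 1/(96 - D)
1/R(g(-5), W(2)) = 1/(-1/(-96 + (10 - 5))) = 1/(-1/(-96 + 5)) = 1/(-1/(-91)) = 1/(-1*(-1/91)) = 1/(1/91) = 91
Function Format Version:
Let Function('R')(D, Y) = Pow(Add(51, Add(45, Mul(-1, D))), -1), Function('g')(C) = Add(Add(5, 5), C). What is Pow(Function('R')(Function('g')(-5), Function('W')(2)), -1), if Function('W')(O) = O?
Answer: 91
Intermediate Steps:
Function('g')(C) = Add(10, C)
Function('R')(D, Y) = Pow(Add(96, Mul(-1, D)), -1)
Pow(Function('R')(Function('g')(-5), Function('W')(2)), -1) = Pow(Mul(-1, Pow(Add(-96, Add(10, -5)), -1)), -1) = Pow(Mul(-1, Pow(Add(-96, 5), -1)), -1) = Pow(Mul(-1, Pow(-91, -1)), -1) = Pow(Mul(-1, Rational(-1, 91)), -1) = Pow(Rational(1, 91), -1) = 91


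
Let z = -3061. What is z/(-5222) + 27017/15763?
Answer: 189333317/82314386 ≈ 2.3001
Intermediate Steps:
z/(-5222) + 27017/15763 = -3061/(-5222) + 27017/15763 = -3061*(-1/5222) + 27017*(1/15763) = 3061/5222 + 27017/15763 = 189333317/82314386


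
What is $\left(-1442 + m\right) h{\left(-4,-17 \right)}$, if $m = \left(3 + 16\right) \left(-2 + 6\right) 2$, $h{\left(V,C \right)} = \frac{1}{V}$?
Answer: $\frac{645}{2} \approx 322.5$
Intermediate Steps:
$m = 152$ ($m = 19 \cdot 4 \cdot 2 = 19 \cdot 8 = 152$)
$\left(-1442 + m\right) h{\left(-4,-17 \right)} = \frac{-1442 + 152}{-4} = \left(-1290\right) \left(- \frac{1}{4}\right) = \frac{645}{2}$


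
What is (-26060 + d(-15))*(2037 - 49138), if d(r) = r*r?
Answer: 1216854335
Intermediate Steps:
d(r) = r**2
(-26060 + d(-15))*(2037 - 49138) = (-26060 + (-15)**2)*(2037 - 49138) = (-26060 + 225)*(-47101) = -25835*(-47101) = 1216854335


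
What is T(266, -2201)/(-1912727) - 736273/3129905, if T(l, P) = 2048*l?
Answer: -3113361333511/5986653800935 ≈ -0.52005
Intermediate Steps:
T(266, -2201)/(-1912727) - 736273/3129905 = (2048*266)/(-1912727) - 736273/3129905 = 544768*(-1/1912727) - 736273*1/3129905 = -544768/1912727 - 736273/3129905 = -3113361333511/5986653800935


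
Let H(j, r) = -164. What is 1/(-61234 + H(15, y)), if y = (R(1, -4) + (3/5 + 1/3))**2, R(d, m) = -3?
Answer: -1/61398 ≈ -1.6287e-5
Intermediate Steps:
y = 961/225 (y = (-3 + (3/5 + 1/3))**2 = (-3 + 14/15)**2 = (-31/15)**2 = 961/225 ≈ 4.2711)
1/(-61234 + H(15, y)) = 1/(-61234 - 164) = 1/(-61398) = -1/61398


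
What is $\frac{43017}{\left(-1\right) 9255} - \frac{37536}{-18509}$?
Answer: $- \frac{149601991}{57100265} \approx -2.62$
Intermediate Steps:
$\frac{43017}{\left(-1\right) 9255} - \frac{37536}{-18509} = \frac{43017}{-9255} - - \frac{37536}{18509} = 43017 \left(- \frac{1}{9255}\right) + \frac{37536}{18509} = - \frac{14339}{3085} + \frac{37536}{18509} = - \frac{149601991}{57100265}$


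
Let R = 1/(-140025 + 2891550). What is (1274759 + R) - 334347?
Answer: 2587567128301/2751525 ≈ 9.4041e+5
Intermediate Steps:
R = 1/2751525 ≈ 3.6343e-7
(1274759 + R) - 334347 = (1274759 + 1/2751525) - 334347 = 3507531257476/2751525 - 334347 = 2587567128301/2751525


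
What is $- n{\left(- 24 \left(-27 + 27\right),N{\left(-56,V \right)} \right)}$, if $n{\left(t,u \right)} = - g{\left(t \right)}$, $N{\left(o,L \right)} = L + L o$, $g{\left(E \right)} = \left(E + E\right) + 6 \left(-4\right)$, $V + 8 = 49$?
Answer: $-24$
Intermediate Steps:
$V = 41$ ($V = -8 + 49 = 41$)
$g{\left(E \right)} = -24 + 2 E$ ($g{\left(E \right)} = 2 E - 24 = -24 + 2 E$)
$n{\left(t,u \right)} = 24 - 2 t$ ($n{\left(t,u \right)} = - (-24 + 2 t) = 24 - 2 t$)
$- n{\left(- 24 \left(-27 + 27\right),N{\left(-56,V \right)} \right)} = - (24 - 2 \left(- 24 \left(-27 + 27\right)\right)) = - (24 - 2 \left(\left(-24\right) 0\right)) = - (24 - 0) = - (24 + 0) = \left(-1\right) 24 = -24$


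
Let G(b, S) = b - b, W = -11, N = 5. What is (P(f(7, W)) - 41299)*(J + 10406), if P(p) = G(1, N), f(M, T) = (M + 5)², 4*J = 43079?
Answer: -3498149197/4 ≈ -8.7454e+8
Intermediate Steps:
J = 43079/4 (J = (¼)*43079 = 43079/4 ≈ 10770.)
f(M, T) = (5 + M)²
G(b, S) = 0
P(p) = 0
(P(f(7, W)) - 41299)*(J + 10406) = (0 - 41299)*(43079/4 + 10406) = -41299*84703/4 = -3498149197/4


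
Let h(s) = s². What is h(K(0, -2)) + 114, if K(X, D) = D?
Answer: 118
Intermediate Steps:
h(K(0, -2)) + 114 = (-2)² + 114 = 4 + 114 = 118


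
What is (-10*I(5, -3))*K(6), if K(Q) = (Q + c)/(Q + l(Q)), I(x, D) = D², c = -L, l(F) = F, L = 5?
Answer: -15/2 ≈ -7.5000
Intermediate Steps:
c = -5 (c = -1*5 = -5)
K(Q) = (-5 + Q)/(2*Q) (K(Q) = (Q - 5)/(Q + Q) = (-5 + Q)/((2*Q)) = (-5 + Q)*(1/(2*Q)) = (-5 + Q)/(2*Q))
(-10*I(5, -3))*K(6) = (-10*(-3)²)*((½)*(-5 + 6)/6) = (-10*9)*((½)*(⅙)*1) = -90*1/12 = -15/2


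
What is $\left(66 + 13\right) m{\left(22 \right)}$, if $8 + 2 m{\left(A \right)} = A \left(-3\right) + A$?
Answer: $-2054$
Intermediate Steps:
$m{\left(A \right)} = -4 - A$ ($m{\left(A \right)} = -4 + \frac{A \left(-3\right) + A}{2} = -4 + \frac{- 3 A + A}{2} = -4 + \frac{\left(-2\right) A}{2} = -4 - A$)
$\left(66 + 13\right) m{\left(22 \right)} = \left(66 + 13\right) \left(-4 - 22\right) = 79 \left(-4 - 22\right) = 79 \left(-26\right) = -2054$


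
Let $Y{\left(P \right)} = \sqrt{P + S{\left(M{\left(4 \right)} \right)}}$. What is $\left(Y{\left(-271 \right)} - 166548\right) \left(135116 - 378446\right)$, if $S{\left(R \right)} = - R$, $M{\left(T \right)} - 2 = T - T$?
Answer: $40526124840 - 243330 i \sqrt{273} \approx 4.0526 \cdot 10^{10} - 4.0205 \cdot 10^{6} i$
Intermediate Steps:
$M{\left(T \right)} = 2$ ($M{\left(T \right)} = 2 + \left(T - T\right) = 2 + 0 = 2$)
$Y{\left(P \right)} = \sqrt{-2 + P}$ ($Y{\left(P \right)} = \sqrt{P - 2} = \sqrt{-2 + P}$)
$\left(Y{\left(-271 \right)} - 166548\right) \left(135116 - 378446\right) = \left(\sqrt{-2 - 271} - 166548\right) \left(135116 - 378446\right) = \left(\sqrt{-273} - 166548\right) \left(-243330\right) = \left(i \sqrt{273} - 166548\right) \left(-243330\right) = \left(-166548 + i \sqrt{273}\right) \left(-243330\right) = 40526124840 - 243330 i \sqrt{273}$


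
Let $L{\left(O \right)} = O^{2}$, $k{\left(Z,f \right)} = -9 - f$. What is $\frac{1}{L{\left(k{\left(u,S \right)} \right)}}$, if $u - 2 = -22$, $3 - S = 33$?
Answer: $\frac{1}{441} \approx 0.0022676$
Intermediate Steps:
$S = -30$ ($S = 3 - 33 = -30$)
$u = -20$ ($u = 2 - 22 = -20$)
$\frac{1}{L{\left(k{\left(u,S \right)} \right)}} = \frac{1}{\left(-9 - -30\right)^{2}} = \frac{1}{\left(-9 + 30\right)^{2}} = \frac{1}{21^{2}} = \frac{1}{441}$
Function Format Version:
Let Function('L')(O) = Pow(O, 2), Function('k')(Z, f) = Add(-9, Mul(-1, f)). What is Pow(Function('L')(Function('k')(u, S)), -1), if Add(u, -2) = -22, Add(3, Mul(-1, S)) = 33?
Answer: Rational(1, 441) ≈ 0.0022676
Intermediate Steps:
S = -30 (S = Add(3, Mul(-1, 33)) = Add(3, -33) = -30)
u = -20 (u = Add(2, -22) = -20)
Pow(Function('L')(Function('k')(u, S)), -1) = Pow(Pow(Add(-9, Mul(-1, -30)), 2), -1) = Pow(Pow(Add(-9, 30), 2), -1) = Pow(Pow(21, 2), -1) = Pow(441, -1) = Rational(1, 441)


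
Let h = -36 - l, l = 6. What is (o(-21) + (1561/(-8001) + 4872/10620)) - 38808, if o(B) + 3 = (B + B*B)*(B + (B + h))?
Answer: -24982284934/337185 ≈ -74091.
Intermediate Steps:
h = -42 (h = -36 - 1*6 = -36 - 6 = -42)
o(B) = -3 + (-42 + 2*B)*(B + B**2) (o(B) = -3 + (B + B*B)*(B + (B - 42)) = -3 + (B + B**2)*(B + (-42 + B)) = -3 + (B + B**2)*(-42 + 2*B) = -3 + (-42 + 2*B)*(B + B**2))
(o(-21) + (1561/(-8001) + 4872/10620)) - 38808 = ((-3 - 42*(-21) - 40*(-21)**2 + 2*(-21)**3) + (1561/(-8001) + 4872/10620)) - 38808 = ((-3 + 882 - 40*441 + 2*(-9261)) + (1561*(-1/8001) + 4872*(1/10620))) - 38808 = ((-3 + 882 - 17640 - 18522) + (-223/1143 + 406/885)) - 38808 = (-35283 + 88901/337185) - 38808 = -11896809454/337185 - 38808 = -24982284934/337185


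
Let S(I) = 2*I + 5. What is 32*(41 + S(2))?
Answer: 1600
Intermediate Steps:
S(I) = 5 + 2*I
32*(41 + S(2)) = 32*(41 + (5 + 2*2)) = 32*(41 + (5 + 4)) = 32*(41 + 9) = 32*50 = 1600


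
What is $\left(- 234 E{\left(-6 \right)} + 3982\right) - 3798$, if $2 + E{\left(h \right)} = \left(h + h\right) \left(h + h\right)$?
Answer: $-33044$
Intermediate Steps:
$E{\left(h \right)} = -2 + 4 h^{2}$ ($E{\left(h \right)} = -2 + \left(h + h\right) \left(h + h\right) = -2 + 2 h 2 h = -2 + 4 h^{2}$)
$\left(- 234 E{\left(-6 \right)} + 3982\right) - 3798 = \left(- 234 \left(-2 + 4 \left(-6\right)^{2}\right) + 3982\right) - 3798 = \left(- 234 \left(-2 + 4 \cdot 36\right) + 3982\right) - 3798 = \left(- 234 \left(-2 + 144\right) + 3982\right) - 3798 = \left(\left(-234\right) 142 + 3982\right) - 3798 = \left(-33228 + 3982\right) - 3798 = -29246 - 3798 = -33044$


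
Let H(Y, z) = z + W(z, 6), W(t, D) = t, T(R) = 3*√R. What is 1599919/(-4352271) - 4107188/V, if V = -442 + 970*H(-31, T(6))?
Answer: -2056464775105775/220920227062689 - 5975958540*√6/50759759 ≈ -297.69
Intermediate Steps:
H(Y, z) = 2*z (H(Y, z) = z + z = 2*z)
V = -442 + 5820*√6 (V = -442 + 970*(2*(3*√6)) = -442 + 970*(6*√6) = -442 + 5820*√6 ≈ 13814.)
1599919/(-4352271) - 4107188/V = 1599919/(-4352271) - 4107188/(-442 + 5820*√6) = 1599919*(-1/4352271) - 4107188/(-442 + 5820*√6) = -1599919/4352271 - 4107188/(-442 + 5820*√6)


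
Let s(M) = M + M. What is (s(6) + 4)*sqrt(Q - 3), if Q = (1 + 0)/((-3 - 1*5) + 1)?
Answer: 16*I*sqrt(154)/7 ≈ 28.365*I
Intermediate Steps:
Q = -1/7 (Q = 1/((-3 - 5) + 1) = 1/(-8 + 1) = 1/(-7) = 1*(-1/7) = -1/7 ≈ -0.14286)
s(M) = 2*M
(s(6) + 4)*sqrt(Q - 3) = (2*6 + 4)*sqrt(-1/7 - 3) = (12 + 4)*sqrt(-22/7) = 16*(I*sqrt(154)/7) = 16*I*sqrt(154)/7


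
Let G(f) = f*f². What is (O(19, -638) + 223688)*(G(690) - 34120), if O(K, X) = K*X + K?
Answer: 69500357484800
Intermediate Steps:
G(f) = f³
O(K, X) = K + K*X
(O(19, -638) + 223688)*(G(690) - 34120) = (19*(1 - 638) + 223688)*(690³ - 34120) = (19*(-637) + 223688)*(328509000 - 34120) = (-12103 + 223688)*328474880 = 211585*328474880 = 69500357484800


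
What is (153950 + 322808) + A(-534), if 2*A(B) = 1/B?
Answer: 509177543/1068 ≈ 4.7676e+5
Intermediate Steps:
A(B) = 1/(2*B)
(153950 + 322808) + A(-534) = (153950 + 322808) + (1/2)/(-534) = 476758 + (1/2)*(-1/534) = 476758 - 1/1068 = 509177543/1068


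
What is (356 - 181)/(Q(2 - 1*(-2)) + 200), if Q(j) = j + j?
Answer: 175/208 ≈ 0.84135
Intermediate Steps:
Q(j) = 2*j
(356 - 181)/(Q(2 - 1*(-2)) + 200) = (356 - 181)/(2*(2 - 1*(-2)) + 200) = 175/(2*(2 + 2) + 200) = 175/(2*4 + 200) = 175/(8 + 200) = 175/208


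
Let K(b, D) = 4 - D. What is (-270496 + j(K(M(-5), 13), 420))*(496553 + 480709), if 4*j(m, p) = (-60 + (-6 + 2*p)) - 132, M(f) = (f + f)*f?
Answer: -264188611401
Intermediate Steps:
M(f) = 2*f**2 (M(f) = (2*f)*f = 2*f**2)
j(m, p) = -99/2 + p/2 (j(m, p) = ((-60 + (-6 + 2*p)) - 132)/4 = ((-66 + 2*p) - 132)/4 = (-198 + 2*p)/4 = -99/2 + p/2)
(-270496 + j(K(M(-5), 13), 420))*(496553 + 480709) = (-270496 + (-99/2 + (1/2)*420))*(496553 + 480709) = (-270496 + (-99/2 + 210))*977262 = (-270496 + 321/2)*977262 = -540671/2*977262 = -264188611401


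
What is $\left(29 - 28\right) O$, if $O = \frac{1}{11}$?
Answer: $\frac{1}{11} \approx 0.090909$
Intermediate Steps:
$O = \frac{1}{11} \approx 0.090909$
$\left(29 - 28\right) O = \left(29 - 28\right) \frac{1}{11} = 1 \cdot \frac{1}{11} = \frac{1}{11}$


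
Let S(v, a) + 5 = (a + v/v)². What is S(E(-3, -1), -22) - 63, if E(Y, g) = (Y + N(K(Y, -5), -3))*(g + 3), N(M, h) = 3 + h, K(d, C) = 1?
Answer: 373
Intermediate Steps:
E(Y, g) = Y*(3 + g) (E(Y, g) = (Y + (3 - 3))*(g + 3) = (Y + 0)*(3 + g) = Y*(3 + g))
S(v, a) = -5 + (1 + a)² (S(v, a) = -5 + (a + v/v)² = -5 + (a + 1)² = -5 + (1 + a)²)
S(E(-3, -1), -22) - 63 = (-5 + (1 - 22)²) - 63 = (-5 + (-21)²) - 63 = (-5 + 441) - 63 = 436 - 63 = 373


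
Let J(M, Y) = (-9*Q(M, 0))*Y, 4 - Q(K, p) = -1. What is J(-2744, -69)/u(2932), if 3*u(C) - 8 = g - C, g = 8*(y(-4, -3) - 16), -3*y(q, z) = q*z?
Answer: -3105/1028 ≈ -3.0204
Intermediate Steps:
Q(K, p) = 5 (Q(K, p) = 4 - 1*(-1) = 4 + 1 = 5)
y(q, z) = -q*z/3
g = -160 (g = 8*(-1/3*(-4)*(-3) - 16) = 8*(-4 - 16) = 8*(-20) = -160)
J(M, Y) = -45*Y (J(M, Y) = (-9*5)*Y = -45*Y)
u(C) = -152/3 - C/3 (u(C) = 8/3 + (-160 - C)/3 = 8/3 + (-160/3 - C/3) = -152/3 - C/3)
J(-2744, -69)/u(2932) = (-45*(-69))/(-152/3 - 1/3*2932) = 3105/(-152/3 - 2932/3) = 3105/(-1028) = 3105*(-1/1028) = -3105/1028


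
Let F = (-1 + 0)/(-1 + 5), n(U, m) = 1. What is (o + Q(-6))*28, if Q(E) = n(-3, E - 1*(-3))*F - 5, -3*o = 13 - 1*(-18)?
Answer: -1309/3 ≈ -436.33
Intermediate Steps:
o = -31/3 (o = -(13 - 1*(-18))/3 = -(13 + 18)/3 = -⅓*31 = -31/3 ≈ -10.333)
F = -¼ (F = -1/4 = -1*¼ = -¼ ≈ -0.25000)
Q(E) = -21/4 (Q(E) = 1*(-¼) - 5 = -¼ - 5 = -21/4)
(o + Q(-6))*28 = (-31/3 - 21/4)*28 = -187/12*28 = -1309/3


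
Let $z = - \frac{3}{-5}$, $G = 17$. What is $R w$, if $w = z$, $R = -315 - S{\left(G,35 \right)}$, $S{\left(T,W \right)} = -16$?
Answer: $- \frac{897}{5} \approx -179.4$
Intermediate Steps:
$z = \frac{3}{5}$ ($z = \left(-3\right) \left(- \frac{1}{5}\right) = \frac{3}{5} \approx 0.6$)
$R = -299$ ($R = -315 - -16 = -315 + 16 = -299$)
$w = \frac{3}{5} \approx 0.6$
$R w = \left(-299\right) \frac{3}{5} = - \frac{897}{5}$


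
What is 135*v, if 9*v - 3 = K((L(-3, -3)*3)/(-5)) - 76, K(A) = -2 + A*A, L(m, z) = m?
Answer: -5382/5 ≈ -1076.4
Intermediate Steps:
K(A) = -2 + A**2
v = -598/75 (v = 1/3 + ((-2 + (-3*3/(-5))**2) - 76)/9 = 1/3 + ((-2 + (-9*(-1/5))**2) - 76)/9 = 1/3 + ((-2 + (9/5)**2) - 76)/9 = 1/3 + ((-2 + 81/25) - 76)/9 = 1/3 + (31/25 - 76)/9 = 1/3 + (1/9)*(-1869/25) = 1/3 - 623/75 = -598/75 ≈ -7.9733)
135*v = 135*(-598/75) = -5382/5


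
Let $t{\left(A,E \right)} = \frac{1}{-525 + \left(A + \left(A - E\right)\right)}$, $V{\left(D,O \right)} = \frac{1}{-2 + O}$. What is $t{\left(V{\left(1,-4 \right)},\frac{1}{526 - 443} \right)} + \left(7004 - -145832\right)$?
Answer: $\frac{19992629747}{130811} \approx 1.5284 \cdot 10^{5}$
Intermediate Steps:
$t{\left(A,E \right)} = \frac{1}{-525 - E + 2 A}$ ($t{\left(A,E \right)} = \frac{1}{-525 + \left(- E + 2 A\right)} = \frac{1}{-525 - E + 2 A}$)
$t{\left(V{\left(1,-4 \right)},\frac{1}{526 - 443} \right)} + \left(7004 - -145832\right) = \frac{1}{-525 - \frac{1}{526 - 443} + \frac{2}{-2 - 4}} + \left(7004 - -145832\right) = \frac{1}{-525 - \frac{1}{83} + \frac{2}{-6}} + \left(7004 + 145832\right) = \frac{1}{-525 - \frac{1}{83} + 2 \left(- \frac{1}{6}\right)} + 152836 = \frac{1}{-525 - \frac{1}{83} - \frac{1}{3}} + 152836 = \frac{1}{- \frac{130811}{249}} + 152836 = - \frac{249}{130811} + 152836 = \frac{19992629747}{130811}$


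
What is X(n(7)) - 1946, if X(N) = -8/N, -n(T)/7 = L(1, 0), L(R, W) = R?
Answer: -13614/7 ≈ -1944.9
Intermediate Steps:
n(T) = -7 (n(T) = -7*1 = -7)
X(n(7)) - 1946 = -8/(-7) - 1946 = -8*(-⅐) - 1946 = 8/7 - 1946 = -13614/7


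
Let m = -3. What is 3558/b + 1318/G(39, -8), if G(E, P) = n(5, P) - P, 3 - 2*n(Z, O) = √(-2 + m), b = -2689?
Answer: 66686824/492087 + 1318*I*√5/183 ≈ 135.52 + 16.105*I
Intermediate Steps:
n(Z, O) = 3/2 - I*√5/2 (n(Z, O) = 3/2 - √(-2 - 3)/2 = 3/2 - I*√5/2)
G(E, P) = 3/2 - P - I*√5/2 (G(E, P) = (3/2 - I*√5/2) - P = 3/2 - P - I*√5/2)
3558/b + 1318/G(39, -8) = 3558/(-2689) + 1318/(3/2 - 1*(-8) - I*√5/2) = 3558*(-1/2689) + 1318/(3/2 + 8 - I*√5/2) = -3558/2689 + 1318/(19/2 - I*√5/2)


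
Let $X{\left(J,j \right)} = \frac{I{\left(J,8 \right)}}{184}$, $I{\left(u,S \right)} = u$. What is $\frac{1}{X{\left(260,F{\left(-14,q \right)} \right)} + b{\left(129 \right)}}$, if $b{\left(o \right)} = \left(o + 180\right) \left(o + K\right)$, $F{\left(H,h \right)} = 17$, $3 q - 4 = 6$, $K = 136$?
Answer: $\frac{46}{3766775} \approx 1.2212 \cdot 10^{-5}$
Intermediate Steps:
$q = \frac{10}{3}$ ($q = \frac{4}{3} + \frac{1}{3} \cdot 6 = \frac{4}{3} + 2 = \frac{10}{3} \approx 3.3333$)
$b{\left(o \right)} = \left(136 + o\right) \left(180 + o\right)$ ($b{\left(o \right)} = \left(o + 180\right) \left(o + 136\right) = \left(180 + o\right) \left(136 + o\right) = \left(136 + o\right) \left(180 + o\right)$)
$X{\left(J,j \right)} = \frac{J}{184}$
$\frac{1}{X{\left(260,F{\left(-14,q \right)} \right)} + b{\left(129 \right)}} = \frac{1}{\frac{1}{184} \cdot 260 + \left(24480 + 129^{2} + 316 \cdot 129\right)} = \frac{1}{\frac{65}{46} + \left(24480 + 16641 + 40764\right)} = \frac{1}{\frac{65}{46} + 81885} = \frac{1}{\frac{3766775}{46}} = \frac{46}{3766775}$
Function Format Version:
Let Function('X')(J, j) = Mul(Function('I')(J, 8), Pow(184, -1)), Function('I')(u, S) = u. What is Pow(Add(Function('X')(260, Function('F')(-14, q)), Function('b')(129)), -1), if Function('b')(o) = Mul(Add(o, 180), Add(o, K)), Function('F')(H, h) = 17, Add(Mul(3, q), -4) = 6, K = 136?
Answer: Rational(46, 3766775) ≈ 1.2212e-5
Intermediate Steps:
q = Rational(10, 3) (q = Add(Rational(4, 3), Mul(Rational(1, 3), 6)) = Add(Rational(4, 3), 2) = Rational(10, 3) ≈ 3.3333)
Function('b')(o) = Mul(Add(136, o), Add(180, o)) (Function('b')(o) = Mul(Add(o, 180), Add(o, 136)) = Mul(Add(180, o), Add(136, o)) = Mul(Add(136, o), Add(180, o)))
Function('X')(J, j) = Mul(Rational(1, 184), J) (Function('X')(J, j) = Mul(J, Pow(184, -1)) = Mul(J, Rational(1, 184)) = Mul(Rational(1, 184), J))
Pow(Add(Function('X')(260, Function('F')(-14, q)), Function('b')(129)), -1) = Pow(Add(Mul(Rational(1, 184), 260), Add(24480, Pow(129, 2), Mul(316, 129))), -1) = Pow(Add(Rational(65, 46), Add(24480, 16641, 40764)), -1) = Pow(Add(Rational(65, 46), 81885), -1) = Pow(Rational(3766775, 46), -1) = Rational(46, 3766775)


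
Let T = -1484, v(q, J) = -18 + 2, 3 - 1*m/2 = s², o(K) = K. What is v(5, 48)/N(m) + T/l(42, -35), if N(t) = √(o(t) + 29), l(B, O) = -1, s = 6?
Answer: 1484 + 16*I*√37/37 ≈ 1484.0 + 2.6304*I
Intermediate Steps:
m = -66 (m = 6 - 2*6² = 6 - 2*36 = 6 - 72 = -66)
v(q, J) = -16
N(t) = √(29 + t) (N(t) = √(t + 29) = √(29 + t))
v(5, 48)/N(m) + T/l(42, -35) = -16/√(29 - 66) - 1484/(-1) = -16*(-I*√37/37) - 1484*(-1) = -16*(-I*√37/37) + 1484 = -(-16)*I*√37/37 + 1484 = 16*I*√37/37 + 1484 = 1484 + 16*I*√37/37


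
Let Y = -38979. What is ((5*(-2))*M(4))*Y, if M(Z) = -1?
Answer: -389790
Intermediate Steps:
((5*(-2))*M(4))*Y = ((5*(-2))*(-1))*(-38979) = -10*(-1)*(-38979) = 10*(-38979) = -389790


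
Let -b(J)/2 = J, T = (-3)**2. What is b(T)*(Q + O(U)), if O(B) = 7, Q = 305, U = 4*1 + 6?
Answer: -5616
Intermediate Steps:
T = 9
b(J) = -2*J
U = 10 (U = 4 + 6 = 10)
b(T)*(Q + O(U)) = (-2*9)*(305 + 7) = -18*312 = -5616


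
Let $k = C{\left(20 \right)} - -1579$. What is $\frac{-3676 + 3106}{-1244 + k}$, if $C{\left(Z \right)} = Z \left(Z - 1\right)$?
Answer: $- \frac{114}{143} \approx -0.7972$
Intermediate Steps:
$C{\left(Z \right)} = Z \left(-1 + Z\right)$
$k = 1959$ ($k = 20 \left(-1 + 20\right) - -1579 = 20 \cdot 19 + 1579 = 380 + 1579 = 1959$)
$\frac{-3676 + 3106}{-1244 + k} = \frac{-3676 + 3106}{-1244 + 1959} = - \frac{570}{715} = \left(-570\right) \frac{1}{715} = - \frac{114}{143}$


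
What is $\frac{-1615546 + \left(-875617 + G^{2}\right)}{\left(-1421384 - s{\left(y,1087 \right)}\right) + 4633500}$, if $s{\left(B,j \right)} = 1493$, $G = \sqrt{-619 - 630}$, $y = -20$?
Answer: $- \frac{191724}{246971} \approx -0.7763$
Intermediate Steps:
$G = i \sqrt{1249}$ ($G = \sqrt{-1249} = i \sqrt{1249} \approx 35.341 i$)
$\frac{-1615546 + \left(-875617 + G^{2}\right)}{\left(-1421384 - s{\left(y,1087 \right)}\right) + 4633500} = \frac{-1615546 - \left(875617 - \left(i \sqrt{1249}\right)^{2}\right)}{\left(-1421384 - 1493\right) + 4633500} = \frac{-1615546 - 876866}{\left(-1421384 - 1493\right) + 4633500} = \frac{-1615546 - 876866}{-1422877 + 4633500} = - \frac{2492412}{3210623} = \left(-2492412\right) \frac{1}{3210623} = - \frac{191724}{246971}$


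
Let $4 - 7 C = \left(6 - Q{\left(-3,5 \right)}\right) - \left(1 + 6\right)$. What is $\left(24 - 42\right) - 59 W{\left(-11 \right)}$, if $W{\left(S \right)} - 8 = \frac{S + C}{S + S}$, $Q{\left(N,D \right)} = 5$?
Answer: $- \frac{79413}{154} \approx -515.67$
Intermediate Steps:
$C = \frac{10}{7}$ ($C = \frac{4}{7} - \frac{\left(6 - 5\right) - \left(1 + 6\right)}{7} = \frac{4}{7} - \frac{\left(6 - 5\right) - 7}{7} = \frac{4}{7} - \frac{1 - 7}{7} = \frac{4}{7} - - \frac{6}{7} = \frac{4}{7} + \frac{6}{7} = \frac{10}{7} \approx 1.4286$)
$W{\left(S \right)} = 8 + \frac{\frac{10}{7} + S}{2 S}$ ($W{\left(S \right)} = 8 + \frac{S + \frac{10}{7}}{S + S} = 8 + \frac{\frac{10}{7} + S}{2 S}$)
$\left(24 - 42\right) - 59 W{\left(-11 \right)} = \left(24 - 42\right) - 59 \frac{10 + 119 \left(-11\right)}{14 \left(-11\right)} = -18 - 59 \cdot \frac{1}{14} \left(- \frac{1}{11}\right) \left(10 - 1309\right) = -18 - 59 \cdot \frac{1}{14} \left(- \frac{1}{11}\right) \left(-1299\right) = -18 - \frac{76641}{154} = - \frac{79413}{154}$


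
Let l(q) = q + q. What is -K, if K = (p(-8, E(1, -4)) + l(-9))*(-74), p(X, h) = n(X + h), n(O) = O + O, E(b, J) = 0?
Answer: -2516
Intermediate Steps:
l(q) = 2*q
n(O) = 2*O
p(X, h) = 2*X + 2*h (p(X, h) = 2*(X + h) = 2*X + 2*h)
K = 2516 (K = ((2*(-8) + 2*0) + 2*(-9))*(-74) = ((-16 + 0) - 18)*(-74) = (-16 - 18)*(-74) = -34*(-74) = 2516)
-K = -1*2516 = -2516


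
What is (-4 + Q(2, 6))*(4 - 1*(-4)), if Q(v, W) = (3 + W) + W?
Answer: 88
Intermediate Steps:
Q(v, W) = 3 + 2*W
(-4 + Q(2, 6))*(4 - 1*(-4)) = (-4 + (3 + 2*6))*(4 - 1*(-4)) = (-4 + (3 + 12))*(4 + 4) = (-4 + 15)*8 = 11*8 = 88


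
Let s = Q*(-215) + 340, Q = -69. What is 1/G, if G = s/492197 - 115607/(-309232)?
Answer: 152203062704/61594014179 ≈ 2.4711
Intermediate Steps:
s = 15175 (s = -69*(-215) + 340 = 14835 + 340 = 15175)
G = 61594014179/152203062704 (G = 15175/492197 - 115607/(-309232) = 15175*(1/492197) - 115607*(-1/309232) = 15175/492197 + 115607/309232 = 61594014179/152203062704 ≈ 0.40468)
1/G = 1/(61594014179/152203062704) = 152203062704/61594014179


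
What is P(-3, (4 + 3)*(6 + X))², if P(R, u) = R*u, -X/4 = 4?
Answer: 44100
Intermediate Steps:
X = -16 (X = -4*4 = -16)
P(-3, (4 + 3)*(6 + X))² = (-3*(4 + 3)*(6 - 16))² = (-21*(-10))² = (-3*(-70))² = 210² = 44100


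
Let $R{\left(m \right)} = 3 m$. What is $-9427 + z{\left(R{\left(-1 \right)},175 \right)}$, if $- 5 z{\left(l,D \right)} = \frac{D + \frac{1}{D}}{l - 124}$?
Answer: $- \frac{1047544749}{111125} \approx -9426.7$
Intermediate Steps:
$z{\left(l,D \right)} = - \frac{D + \frac{1}{D}}{5 \left(-124 + l\right)}$ ($z{\left(l,D \right)} = - \frac{\left(D + \frac{1}{D}\right) \frac{1}{l - 124}}{5} = - \frac{\left(D + \frac{1}{D}\right) \frac{1}{-124 + l}}{5} = - \frac{\frac{1}{-124 + l} \left(D + \frac{1}{D}\right)}{5} = - \frac{D + \frac{1}{D}}{5 \left(-124 + l\right)}$)
$-9427 + z{\left(R{\left(-1 \right)},175 \right)} = -9427 + \frac{-1 - 175^{2}}{5 \cdot 175 \left(-124 + 3 \left(-1\right)\right)} = -9427 + \frac{1}{5} \cdot \frac{1}{175} \frac{1}{-124 - 3} \left(-1 - 30625\right) = -9427 + \frac{1}{5} \cdot \frac{1}{175} \frac{1}{-127} \left(-1 - 30625\right) = -9427 + \frac{1}{5} \cdot \frac{1}{175} \left(- \frac{1}{127}\right) \left(-30626\right) = -9427 + \frac{30626}{111125} = - \frac{1047544749}{111125}$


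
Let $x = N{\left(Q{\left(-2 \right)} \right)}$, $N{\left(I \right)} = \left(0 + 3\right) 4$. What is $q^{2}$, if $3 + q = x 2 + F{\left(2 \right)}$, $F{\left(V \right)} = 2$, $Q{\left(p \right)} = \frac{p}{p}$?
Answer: $529$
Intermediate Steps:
$Q{\left(p \right)} = 1$
$N{\left(I \right)} = 12$ ($N{\left(I \right)} = 3 \cdot 4 = 12$)
$x = 12$
$q = 23$ ($q = -3 + \left(12 \cdot 2 + 2\right) = -3 + \left(24 + 2\right) = -3 + 26 = 23$)
$q^{2} = 23^{2} = 529$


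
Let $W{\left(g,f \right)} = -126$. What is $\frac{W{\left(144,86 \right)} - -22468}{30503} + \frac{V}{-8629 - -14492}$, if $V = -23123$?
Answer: $- \frac{52211793}{16258099} \approx -3.2114$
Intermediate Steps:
$\frac{W{\left(144,86 \right)} - -22468}{30503} + \frac{V}{-8629 - -14492} = \frac{-126 - -22468}{30503} - \frac{23123}{-8629 - -14492} = \left(-126 + 22468\right) \frac{1}{30503} - \frac{23123}{-8629 + 14492} = 22342 \cdot \frac{1}{30503} - \frac{23123}{5863} = \frac{22342}{30503} - \frac{23123}{5863} = - \frac{52211793}{16258099}$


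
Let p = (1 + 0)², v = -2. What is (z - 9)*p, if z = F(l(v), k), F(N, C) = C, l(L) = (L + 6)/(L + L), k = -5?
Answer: -14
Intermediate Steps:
p = 1 (p = 1² = 1)
l(L) = (6 + L)/(2*L) (l(L) = (6 + L)/((2*L)) = (6 + L)*(1/(2*L)) = (6 + L)/(2*L))
z = -5
(z - 9)*p = (-5 - 9)*1 = -14*1 = -14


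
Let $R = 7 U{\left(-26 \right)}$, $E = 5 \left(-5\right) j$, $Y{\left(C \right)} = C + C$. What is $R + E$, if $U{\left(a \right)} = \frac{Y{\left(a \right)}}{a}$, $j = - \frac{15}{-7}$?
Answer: $- \frac{277}{7} \approx -39.571$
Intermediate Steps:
$Y{\left(C \right)} = 2 C$
$j = \frac{15}{7}$ ($j = \left(-15\right) \left(- \frac{1}{7}\right) = \frac{15}{7} \approx 2.1429$)
$U{\left(a \right)} = 2$ ($U{\left(a \right)} = \frac{2 a}{a} = 2$)
$E = - \frac{375}{7}$ ($E = 5 \left(-5\right) \frac{15}{7} = \left(-25\right) \frac{15}{7} = - \frac{375}{7} \approx -53.571$)
$R = 14$ ($R = 7 \cdot 2 = 14$)
$R + E = 14 - \frac{375}{7} = - \frac{277}{7}$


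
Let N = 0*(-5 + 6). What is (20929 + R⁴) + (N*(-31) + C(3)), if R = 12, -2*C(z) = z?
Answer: 83327/2 ≈ 41664.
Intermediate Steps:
C(z) = -z/2
N = 0 (N = 0*1 = 0)
(20929 + R⁴) + (N*(-31) + C(3)) = (20929 + 12⁴) + (0*(-31) - ½*3) = (20929 + 20736) + (0 - 3/2) = 41665 - 3/2 = 83327/2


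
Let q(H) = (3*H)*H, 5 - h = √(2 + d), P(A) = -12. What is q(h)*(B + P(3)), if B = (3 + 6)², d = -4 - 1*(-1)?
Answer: 4968 - 2070*I ≈ 4968.0 - 2070.0*I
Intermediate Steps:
d = -3 (d = -4 + 1 = -3)
h = 5 - I (h = 5 - √(2 - 3) = 5 - √(-1) = 5 - I ≈ 5.0 - 1.0*I)
q(H) = 3*H²
B = 81 (B = 9² = 81)
q(h)*(B + P(3)) = (3*(5 - I)²)*(81 - 12) = (3*(5 - I)²)*69 = 207*(5 - I)²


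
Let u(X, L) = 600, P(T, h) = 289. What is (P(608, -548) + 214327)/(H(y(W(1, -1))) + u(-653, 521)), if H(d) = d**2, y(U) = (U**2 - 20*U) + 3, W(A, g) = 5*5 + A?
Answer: 214616/25881 ≈ 8.2924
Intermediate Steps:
W(A, g) = 25 + A
y(U) = 3 + U**2 - 20*U
(P(608, -548) + 214327)/(H(y(W(1, -1))) + u(-653, 521)) = (289 + 214327)/((3 + (25 + 1)**2 - 20*(25 + 1))**2 + 600) = 214616/((3 + 26**2 - 20*26)**2 + 600) = 214616/((3 + 676 - 520)**2 + 600) = 214616/(159**2 + 600) = 214616/(25281 + 600) = 214616/25881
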